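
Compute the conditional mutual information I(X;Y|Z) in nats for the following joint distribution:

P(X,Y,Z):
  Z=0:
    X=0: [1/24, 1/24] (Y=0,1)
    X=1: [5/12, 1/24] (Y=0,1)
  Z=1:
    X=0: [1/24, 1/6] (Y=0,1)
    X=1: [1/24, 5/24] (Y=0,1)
0.0356 nats

Conditional mutual information: I(X;Y|Z) = H(X|Z) + H(Y|Z) - H(X,Y|Z)

H(Z) = 0.6897
H(X,Z) = 1.2380 → H(X|Z) = 0.5483
H(Y,Z) = 1.1395 → H(Y|Z) = 0.4499
H(X,Y,Z) = 1.6523 → H(X,Y|Z) = 0.9626

I(X;Y|Z) = 0.5483 + 0.4499 - 0.9626 = 0.0356 nats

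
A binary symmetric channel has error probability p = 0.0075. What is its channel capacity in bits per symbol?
0.9363 bits

For a binary symmetric channel (BSC) with error probability p:
Capacity C = 1 - H(p) bits per symbol

where H(p) = -p log₂(p) - (1-p) log₂(1-p) is the binary entropy function.

H(0.0075) = 0.0637 bits
C = 1 - 0.0637 = 0.9363 bits per symbol

This means we can reliably transmit up to 0.9363 bits of information per channel use.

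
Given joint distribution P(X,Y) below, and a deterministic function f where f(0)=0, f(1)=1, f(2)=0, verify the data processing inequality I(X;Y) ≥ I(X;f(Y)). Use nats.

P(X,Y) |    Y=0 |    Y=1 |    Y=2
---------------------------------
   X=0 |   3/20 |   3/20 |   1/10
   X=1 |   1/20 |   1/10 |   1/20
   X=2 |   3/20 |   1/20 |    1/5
I(X;Y) = 0.0655, I(X;f(Y)) = 0.0569, inequality holds: 0.0655 ≥ 0.0569

Data Processing Inequality: For any Markov chain X → Y → Z, we have I(X;Y) ≥ I(X;Z).

Here Z = f(Y) is a deterministic function of Y, forming X → Y → Z.

Original I(X;Y) = 0.0655 nats

After applying f:
P(X,Z) where Z=f(Y):
- P(X,Z=0) = P(X,Y=0) + P(X,Y=2)
- P(X,Z=1) = P(X,Y=1)

I(X;Z) = I(X;f(Y)) = 0.0569 nats

Verification: 0.0655 ≥ 0.0569 ✓

Information cannot be created by processing; the function f can only lose information about X.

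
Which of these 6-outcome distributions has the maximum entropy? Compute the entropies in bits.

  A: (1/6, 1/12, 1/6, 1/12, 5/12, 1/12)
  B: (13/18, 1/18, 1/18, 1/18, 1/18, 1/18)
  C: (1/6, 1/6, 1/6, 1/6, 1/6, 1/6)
C

For a discrete distribution over n outcomes, entropy is maximized by the uniform distribution.

Computing entropies:
H(A) = 2.2842 bits
H(B) = 1.4974 bits
H(C) = 2.5850 bits

The uniform distribution (where all probabilities equal 1/6) achieves the maximum entropy of log_2(6) = 2.5850 bits.

Distribution C has the highest entropy.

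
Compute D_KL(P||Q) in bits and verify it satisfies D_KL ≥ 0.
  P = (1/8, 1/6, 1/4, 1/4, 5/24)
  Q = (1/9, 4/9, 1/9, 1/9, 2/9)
0.3510 bits

KL divergence satisfies the Gibbs inequality: D_KL(P||Q) ≥ 0 for all distributions P, Q.

D_KL(P||Q) = Σ p(x) log(p(x)/q(x))
Term by term:
  x=0: 1/8 × log_2[(1/8)/(1/9)] = 0.0212
  x=1: 1/6 × log_2[(1/6)/(4/9)] = -0.2358
  x=2: 1/4 × log_2[(1/4)/(1/9)] = 0.2925
  x=3: 1/4 × log_2[(1/4)/(1/9)] = 0.2925
  x=4: 5/24 × log_2[(5/24)/(2/9)] = -0.0194
D_KL(P||Q) = 0.3510 bits

D_KL(P||Q) = 0.3510 ≥ 0 ✓

This non-negativity is a fundamental property: relative entropy cannot be negative because it measures how different Q is from P.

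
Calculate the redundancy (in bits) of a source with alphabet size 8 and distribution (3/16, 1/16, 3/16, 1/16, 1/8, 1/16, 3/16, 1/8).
0.1415 bits

Redundancy measures how far a source is from maximum entropy:
R = H_max - H(X)

Maximum entropy for 8 symbols: H_max = log_2(8) = 3.0000 bits
Actual entropy: H(X) = 2.8585 bits
Redundancy: R = 3.0000 - 2.8585 = 0.1415 bits

This redundancy represents potential for compression: the source could be compressed by 0.1415 bits per symbol.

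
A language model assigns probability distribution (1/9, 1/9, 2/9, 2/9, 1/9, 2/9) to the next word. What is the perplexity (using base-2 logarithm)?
5.6696

Perplexity is 2^H (or exp(H) for natural log).

First, H = -Σ p log p = 2.5033 bits
Perplexity = 2^2.5033 = 5.6696

Interpretation: The model's uncertainty is equivalent to choosing uniformly among 5.7 options.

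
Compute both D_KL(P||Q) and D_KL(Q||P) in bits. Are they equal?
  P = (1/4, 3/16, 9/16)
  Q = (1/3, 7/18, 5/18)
D_KL(P||Q) = 0.2715, D_KL(Q||P) = 0.2649

KL divergence is not symmetric: D_KL(P||Q) ≠ D_KL(Q||P) in general.

D_KL(P||Q) = 0.2715 bits
D_KL(Q||P) = 0.2649 bits

No, they are not equal!

This asymmetry is why KL divergence is not a true distance metric.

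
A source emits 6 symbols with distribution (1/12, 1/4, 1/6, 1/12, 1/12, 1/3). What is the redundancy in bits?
0.2296 bits

Redundancy measures how far a source is from maximum entropy:
R = H_max - H(X)

Maximum entropy for 6 symbols: H_max = log_2(6) = 2.5850 bits
Actual entropy: H(X) = 2.3554 bits
Redundancy: R = 2.5850 - 2.3554 = 0.2296 bits

This redundancy represents potential for compression: the source could be compressed by 0.2296 bits per symbol.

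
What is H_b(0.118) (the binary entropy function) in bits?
0.5236 bits

The binary entropy function is:
H(p) = -p log(p) - (1-p) log(1-p)

H(0.118) = -0.118 × log_2(0.118) - 0.882 × log_2(0.882)
H(0.118) = 0.5236 bits

Note: Binary entropy is maximized at p=0.5 (H=1 bit) and minimized at p=0 or p=1 (H=0).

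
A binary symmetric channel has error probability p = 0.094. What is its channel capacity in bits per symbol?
0.5503 bits

For a binary symmetric channel (BSC) with error probability p:
Capacity C = 1 - H(p) bits per symbol

where H(p) = -p log₂(p) - (1-p) log₂(1-p) is the binary entropy function.

H(0.094) = 0.4497 bits
C = 1 - 0.4497 = 0.5503 bits per symbol

This means we can reliably transmit up to 0.5503 bits of information per channel use.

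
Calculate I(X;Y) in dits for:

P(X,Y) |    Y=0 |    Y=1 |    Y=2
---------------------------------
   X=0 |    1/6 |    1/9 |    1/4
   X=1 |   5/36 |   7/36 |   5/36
0.0119 dits

Mutual information: I(X;Y) = H(X) + H(Y) - H(X,Y)

Marginals:
P(X) = (19/36, 17/36), H(X) = 0.3004 dits
P(Y) = (11/36, 11/36, 7/18), H(Y) = 0.4742 dits

Joint entropy: H(X,Y) = 0.7627 dits

I(X;Y) = 0.3004 + 0.4742 - 0.7627 = 0.0119 dits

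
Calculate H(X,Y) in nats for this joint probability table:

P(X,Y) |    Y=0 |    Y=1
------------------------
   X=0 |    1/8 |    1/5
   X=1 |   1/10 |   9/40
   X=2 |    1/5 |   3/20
1.7542 nats

Joint entropy is H(X,Y) = -Σ_{x,y} p(x,y) log p(x,y).

Summing over all non-zero entries:
H(X,Y) = -[1/8·log_e(1/8) + 1/5·log_e(1/5) + 1/10·log_e(1/10) + 9/40·log_e(9/40) + 1/5·log_e(1/5) + 3/20·log_e(3/20)]
H(X,Y) = 1.7542 nats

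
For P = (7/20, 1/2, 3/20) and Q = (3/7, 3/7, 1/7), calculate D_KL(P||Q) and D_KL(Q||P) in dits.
D_KL(P||Q) = 0.0059, D_KL(Q||P) = 0.0060

KL divergence is not symmetric: D_KL(P||Q) ≠ D_KL(Q||P) in general.

D_KL(P||Q) = 0.0059 dits
D_KL(Q||P) = 0.0060 dits

No, they are not equal!

This asymmetry is why KL divergence is not a true distance metric.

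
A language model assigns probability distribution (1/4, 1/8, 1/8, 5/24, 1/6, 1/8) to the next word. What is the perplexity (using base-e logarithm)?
5.7649

Perplexity is e^H (or exp(H) for natural log).

First, H = -Σ p log p = 1.7518 nats
Perplexity = e^1.7518 = 5.7649

Interpretation: The model's uncertainty is equivalent to choosing uniformly among 5.8 options.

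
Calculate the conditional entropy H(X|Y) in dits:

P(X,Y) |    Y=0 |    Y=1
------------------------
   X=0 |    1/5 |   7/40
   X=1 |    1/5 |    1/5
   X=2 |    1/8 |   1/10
0.4642 dits

Using the chain rule: H(X|Y) = H(X,Y) - H(Y)

First, compute H(X,Y) = 0.7647 dits

Marginal P(Y) = (21/40, 19/40)
H(Y) = 0.3005 dits

H(X|Y) = H(X,Y) - H(Y) = 0.7647 - 0.3005 = 0.4642 dits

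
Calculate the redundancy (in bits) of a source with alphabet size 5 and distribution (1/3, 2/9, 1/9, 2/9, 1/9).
0.1248 bits

Redundancy measures how far a source is from maximum entropy:
R = H_max - H(X)

Maximum entropy for 5 symbols: H_max = log_2(5) = 2.3219 bits
Actual entropy: H(X) = 2.1972 bits
Redundancy: R = 2.3219 - 2.1972 = 0.1248 bits

This redundancy represents potential for compression: the source could be compressed by 0.1248 bits per symbol.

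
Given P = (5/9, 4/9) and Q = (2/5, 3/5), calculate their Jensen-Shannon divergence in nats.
0.0122 nats

Jensen-Shannon divergence is:
JSD(P||Q) = 0.5 × D_KL(P||M) + 0.5 × D_KL(Q||M)
where M = 0.5 × (P + Q) is the mixture distribution.

M = 0.5 × (5/9, 4/9) + 0.5 × (2/5, 3/5) = (0.477778, 0.522222)

D_KL(P||M) = 0.0121 nats
D_KL(Q||M) = 0.0122 nats

JSD(P||Q) = 0.5 × 0.0121 + 0.5 × 0.0122 = 0.0122 nats

Unlike KL divergence, JSD is symmetric and bounded: 0 ≤ JSD ≤ log(2).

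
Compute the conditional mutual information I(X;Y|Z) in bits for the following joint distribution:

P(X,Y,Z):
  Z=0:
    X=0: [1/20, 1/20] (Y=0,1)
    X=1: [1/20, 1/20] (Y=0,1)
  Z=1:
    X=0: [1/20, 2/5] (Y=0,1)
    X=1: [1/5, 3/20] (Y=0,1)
0.1455 bits

Conditional mutual information: I(X;Y|Z) = H(X|Z) + H(Y|Z) - H(X,Y|Z)

H(Z) = 0.7219
H(X,Z) = 1.7129 → H(X|Z) = 0.9910
H(Y,Z) = 1.6388 → H(Y|Z) = 0.9168
H(X,Y,Z) = 2.4842 → H(X,Y|Z) = 1.7623

I(X;Y|Z) = 0.9910 + 0.9168 - 1.7623 = 0.1455 bits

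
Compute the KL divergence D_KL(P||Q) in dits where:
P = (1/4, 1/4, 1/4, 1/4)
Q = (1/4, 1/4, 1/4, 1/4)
0.0000 dits

KL divergence: D_KL(P||Q) = Σ p(x) log(p(x)/q(x))

Computing term by term:
  x=0: 1/4 × log_10[(1/4)/(1/4)] = 1/4 × 0.0000 = 0.0000
  x=1: 1/4 × log_10[(1/4)/(1/4)] = 1/4 × 0.0000 = 0.0000
  x=2: 1/4 × log_10[(1/4)/(1/4)] = 1/4 × 0.0000 = 0.0000
  x=3: 1/4 × log_10[(1/4)/(1/4)] = 1/4 × 0.0000 = 0.0000

D_KL(P||Q) = 0.0000 dits

Note: KL divergence is always non-negative and equals 0 iff P = Q.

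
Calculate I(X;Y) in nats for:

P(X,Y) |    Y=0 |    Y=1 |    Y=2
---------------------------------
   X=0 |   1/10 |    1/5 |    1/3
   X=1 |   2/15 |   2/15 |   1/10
0.0394 nats

Mutual information: I(X;Y) = H(X) + H(Y) - H(X,Y)

Marginals:
P(X) = (19/30, 11/30), H(X) = 0.6572 nats
P(Y) = (7/30, 1/3, 13/30), H(Y) = 1.0681 nats

Joint entropy: H(X,Y) = 1.6859 nats

I(X;Y) = 0.6572 + 1.0681 - 1.6859 = 0.0394 nats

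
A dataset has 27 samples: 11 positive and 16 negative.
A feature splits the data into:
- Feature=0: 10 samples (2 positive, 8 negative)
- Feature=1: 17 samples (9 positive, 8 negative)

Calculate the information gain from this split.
0.0797 bits

Information Gain = H(Y) - H(Y|Feature)

Before split:
P(positive) = 11/27 = 0.4074
H(Y) = 0.9751 bits

After split:
Feature=0: H = 0.7219 bits (weight = 10/27)
Feature=1: H = 0.9975 bits (weight = 17/27)
H(Y|Feature) = (10/27)×0.7219 + (17/27)×0.9975 = 0.8954 bits

Information Gain = 0.9751 - 0.8954 = 0.0797 bits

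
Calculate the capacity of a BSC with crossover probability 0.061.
0.6686 bits

For a binary symmetric channel (BSC) with error probability p:
Capacity C = 1 - H(p) bits per symbol

where H(p) = -p log₂(p) - (1-p) log₂(1-p) is the binary entropy function.

H(0.061) = 0.3314 bits
C = 1 - 0.3314 = 0.6686 bits per symbol

This means we can reliably transmit up to 0.6686 bits of information per channel use.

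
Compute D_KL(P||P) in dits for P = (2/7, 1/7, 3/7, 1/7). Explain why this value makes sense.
0.0000 dits

KL divergence satisfies the Gibbs inequality: D_KL(P||Q) ≥ 0 for all distributions P, Q.

D_KL(P||Q) = Σ p(x) log(p(x)/q(x))
Each term is p(x) × log_10(p(x)/p(x)) = p(x) × log_10(1) = 0, so the sum is 0.
D_KL(P||Q) = 0.0000 dits

When P = Q, the KL divergence is exactly 0, as there is no 'divergence' between identical distributions.

This non-negativity is a fundamental property: relative entropy cannot be negative because it measures how different Q is from P.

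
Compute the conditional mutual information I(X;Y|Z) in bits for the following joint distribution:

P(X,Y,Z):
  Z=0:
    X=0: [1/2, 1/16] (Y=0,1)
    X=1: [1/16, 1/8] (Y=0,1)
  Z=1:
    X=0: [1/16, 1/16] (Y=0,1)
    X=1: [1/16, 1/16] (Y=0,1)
0.1532 bits

Conditional mutual information: I(X;Y|Z) = H(X|Z) + H(Y|Z) - H(X,Y|Z)

H(Z) = 0.8113
H(X,Z) = 1.6697 → H(X|Z) = 0.8585
H(Y,Z) = 1.6697 → H(Y|Z) = 0.8585
H(X,Y,Z) = 2.3750 → H(X,Y|Z) = 1.5637

I(X;Y|Z) = 0.8585 + 0.8585 - 1.5637 = 0.1532 bits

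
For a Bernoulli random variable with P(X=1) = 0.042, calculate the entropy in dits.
0.0757 dits

The binary entropy function is:
H(p) = -p log(p) - (1-p) log(1-p)

H(0.042) = -0.042 × log_10(0.042) - 0.958 × log_10(0.958)
H(0.042) = 0.0757 dits

Note: Binary entropy is maximized at p=0.5 (H=1 bit) and minimized at p=0 or p=1 (H=0).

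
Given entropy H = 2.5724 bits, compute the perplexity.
5.9480

Perplexity is 2^H (or exp(H) for natural log).

H = 2.5724 bits
Perplexity = 2^2.5724 = 5.9480

Interpretation: The model's uncertainty is equivalent to choosing uniformly among 5.9 options.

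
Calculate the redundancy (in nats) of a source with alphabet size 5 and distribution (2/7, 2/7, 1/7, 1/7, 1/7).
0.0596 nats

Redundancy measures how far a source is from maximum entropy:
R = H_max - H(X)

Maximum entropy for 5 symbols: H_max = log_e(5) = 1.6094 nats
Actual entropy: H(X) = 1.5498 nats
Redundancy: R = 1.6094 - 1.5498 = 0.0596 nats

This redundancy represents potential for compression: the source could be compressed by 0.0596 nats per symbol.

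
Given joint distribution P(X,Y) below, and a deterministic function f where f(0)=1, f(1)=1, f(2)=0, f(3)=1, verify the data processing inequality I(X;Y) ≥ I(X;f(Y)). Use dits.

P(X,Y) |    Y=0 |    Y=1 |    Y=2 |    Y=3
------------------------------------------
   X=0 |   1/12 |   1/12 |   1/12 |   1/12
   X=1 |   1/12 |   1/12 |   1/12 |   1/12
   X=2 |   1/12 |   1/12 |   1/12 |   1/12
I(X;Y) = 0.0000, I(X;f(Y)) = 0.0000, inequality holds: 0.0000 ≥ 0.0000

Data Processing Inequality: For any Markov chain X → Y → Z, we have I(X;Y) ≥ I(X;Z).

Here Z = f(Y) is a deterministic function of Y, forming X → Y → Z.

Original I(X;Y) = 0.0000 dits

After applying f:
P(X,Z) where Z=f(Y):
- P(X,Z=0) = P(X,Y=2)
- P(X,Z=1) = P(X,Y=0) + P(X,Y=1) + P(X,Y=3)

I(X;Z) = I(X;f(Y)) = 0.0000 dits

Verification: 0.0000 ≥ 0.0000 ✓

Information cannot be created by processing; the function f can only lose information about X.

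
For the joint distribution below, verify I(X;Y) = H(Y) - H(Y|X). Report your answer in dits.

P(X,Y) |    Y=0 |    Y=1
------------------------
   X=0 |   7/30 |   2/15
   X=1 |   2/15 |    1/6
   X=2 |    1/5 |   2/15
I(X;Y) = 0.0058 dits

Mutual information has multiple equivalent forms:
- I(X;Y) = H(X) - H(X|Y)
- I(X;Y) = H(Y) - H(Y|X)
- I(X;Y) = H(X) + H(Y) - H(X,Y)

Computing all quantities:
H(X) = 0.4757, H(Y) = 0.2972, H(X,Y) = 0.7670
H(X|Y) = 0.4698, H(Y|X) = 0.2913

Verification:
H(X) - H(X|Y) = 0.4757 - 0.4698 = 0.0058
H(Y) - H(Y|X) = 0.2972 - 0.2913 = 0.0058
H(X) + H(Y) - H(X,Y) = 0.4757 + 0.2972 - 0.7670 = 0.0058

All forms give I(X;Y) = 0.0058 dits. ✓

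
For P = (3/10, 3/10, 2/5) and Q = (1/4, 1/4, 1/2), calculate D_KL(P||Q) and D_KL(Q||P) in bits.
D_KL(P||Q) = 0.0290, D_KL(Q||P) = 0.0294

KL divergence is not symmetric: D_KL(P||Q) ≠ D_KL(Q||P) in general.

D_KL(P||Q) = 0.0290 bits
D_KL(Q||P) = 0.0294 bits

No, they are not equal!

This asymmetry is why KL divergence is not a true distance metric.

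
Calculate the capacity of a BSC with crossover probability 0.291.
0.1300 bits

For a binary symmetric channel (BSC) with error probability p:
Capacity C = 1 - H(p) bits per symbol

where H(p) = -p log₂(p) - (1-p) log₂(1-p) is the binary entropy function.

H(0.291) = 0.8700 bits
C = 1 - 0.8700 = 0.1300 bits per symbol

This means we can reliably transmit up to 0.1300 bits of information per channel use.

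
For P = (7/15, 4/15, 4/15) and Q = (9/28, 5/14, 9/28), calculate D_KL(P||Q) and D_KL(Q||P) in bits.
D_KL(P||Q) = 0.0668, D_KL(Q||P) = 0.0642

KL divergence is not symmetric: D_KL(P||Q) ≠ D_KL(Q||P) in general.

D_KL(P||Q) = 0.0668 bits
D_KL(Q||P) = 0.0642 bits

No, they are not equal!

This asymmetry is why KL divergence is not a true distance metric.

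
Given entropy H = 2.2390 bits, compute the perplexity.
4.7207

Perplexity is 2^H (or exp(H) for natural log).

H = 2.2390 bits
Perplexity = 2^2.2390 = 4.7207

Interpretation: The model's uncertainty is equivalent to choosing uniformly among 4.7 options.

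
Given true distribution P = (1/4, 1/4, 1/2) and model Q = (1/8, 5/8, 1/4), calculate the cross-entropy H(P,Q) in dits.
0.5778 dits

Cross-entropy: H(P,Q) = -Σ p(x) log q(x)

Alternatively: H(P,Q) = H(P) + D_KL(P||Q)
H(P) = 0.4515 dits
D_KL(P||Q) = 0.1263 dits

H(P,Q) = 0.4515 + 0.1263 = 0.5778 dits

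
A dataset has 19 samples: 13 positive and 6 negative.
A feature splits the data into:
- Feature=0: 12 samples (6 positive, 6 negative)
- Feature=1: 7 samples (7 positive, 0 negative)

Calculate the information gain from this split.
0.2682 bits

Information Gain = H(Y) - H(Y|Feature)

Before split:
P(positive) = 13/19 = 0.6842
H(Y) = 0.8997 bits

After split:
Feature=0: H = 1.0000 bits (weight = 12/19)
Feature=1: H = 0.0000 bits (weight = 7/19)
H(Y|Feature) = (12/19)×1.0000 + (7/19)×0.0000 = 0.6316 bits

Information Gain = 0.8997 - 0.6316 = 0.2682 bits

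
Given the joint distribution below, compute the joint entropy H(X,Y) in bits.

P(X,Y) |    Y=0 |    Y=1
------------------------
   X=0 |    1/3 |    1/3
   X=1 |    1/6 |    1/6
1.9183 bits

Joint entropy is H(X,Y) = -Σ_{x,y} p(x,y) log p(x,y).

Summing over all non-zero entries:
H(X,Y) = -[1/3·log_2(1/3) + 1/3·log_2(1/3) + 1/6·log_2(1/6) + 1/6·log_2(1/6)]
H(X,Y) = 1.9183 bits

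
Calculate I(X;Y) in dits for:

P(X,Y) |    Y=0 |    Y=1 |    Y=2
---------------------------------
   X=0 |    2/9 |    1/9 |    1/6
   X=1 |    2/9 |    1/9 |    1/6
0.0000 dits

Mutual information: I(X;Y) = H(X) + H(Y) - H(X,Y)

Marginals:
P(X) = (1/2, 1/2), H(X) = 0.3010 dits
P(Y) = (4/9, 2/9, 1/3), H(Y) = 0.4607 dits

Joint entropy: H(X,Y) = 0.7618 dits

I(X;Y) = 0.3010 + 0.4607 - 0.7618 = 0.0000 dits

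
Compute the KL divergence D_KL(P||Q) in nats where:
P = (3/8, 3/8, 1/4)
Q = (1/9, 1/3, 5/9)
0.3007 nats

KL divergence: D_KL(P||Q) = Σ p(x) log(p(x)/q(x))

Computing term by term:
  x=0: 3/8 × log_e[(3/8)/(1/9)] = 3/8 × 1.2164 = 0.4561
  x=1: 3/8 × log_e[(3/8)/(1/3)] = 3/8 × 0.1178 = 0.0442
  x=2: 1/4 × log_e[(1/4)/(5/9)] = 1/4 × -0.7985 = -0.1996

D_KL(P||Q) = 0.3007 nats

Note: KL divergence is always non-negative and equals 0 iff P = Q.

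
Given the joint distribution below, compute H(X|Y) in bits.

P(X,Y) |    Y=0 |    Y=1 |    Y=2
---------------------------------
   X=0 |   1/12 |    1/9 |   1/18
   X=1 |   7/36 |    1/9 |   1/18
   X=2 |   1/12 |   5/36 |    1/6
1.4764 bits

Using the chain rule: H(X|Y) = H(X,Y) - H(Y)

First, compute H(X,Y) = 3.0510 bits

Marginal P(Y) = (13/36, 13/36, 5/18)
H(Y) = 1.5746 bits

H(X|Y) = H(X,Y) - H(Y) = 3.0510 - 1.5746 = 1.4764 bits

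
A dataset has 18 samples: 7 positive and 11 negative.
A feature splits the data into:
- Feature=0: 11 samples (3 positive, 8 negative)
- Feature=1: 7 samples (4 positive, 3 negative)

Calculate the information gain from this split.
0.0643 bits

Information Gain = H(Y) - H(Y|Feature)

Before split:
P(positive) = 7/18 = 0.3889
H(Y) = 0.9641 bits

After split:
Feature=0: H = 0.8454 bits (weight = 11/18)
Feature=1: H = 0.9852 bits (weight = 7/18)
H(Y|Feature) = (11/18)×0.8454 + (7/18)×0.9852 = 0.8997 bits

Information Gain = 0.9641 - 0.8997 = 0.0643 bits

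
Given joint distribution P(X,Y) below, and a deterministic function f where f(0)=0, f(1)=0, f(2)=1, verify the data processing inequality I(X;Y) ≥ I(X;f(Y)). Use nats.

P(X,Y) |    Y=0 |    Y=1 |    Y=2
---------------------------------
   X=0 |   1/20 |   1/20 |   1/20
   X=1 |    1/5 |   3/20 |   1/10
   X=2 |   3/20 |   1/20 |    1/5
I(X;Y) = 0.0486, I(X;f(Y)) = 0.0363, inequality holds: 0.0486 ≥ 0.0363

Data Processing Inequality: For any Markov chain X → Y → Z, we have I(X;Y) ≥ I(X;Z).

Here Z = f(Y) is a deterministic function of Y, forming X → Y → Z.

Original I(X;Y) = 0.0486 nats

After applying f:
P(X,Z) where Z=f(Y):
- P(X,Z=0) = P(X,Y=0) + P(X,Y=1)
- P(X,Z=1) = P(X,Y=2)

I(X;Z) = I(X;f(Y)) = 0.0363 nats

Verification: 0.0486 ≥ 0.0363 ✓

Information cannot be created by processing; the function f can only lose information about X.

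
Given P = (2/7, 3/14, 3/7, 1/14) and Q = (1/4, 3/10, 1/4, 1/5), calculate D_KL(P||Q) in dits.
0.0536 dits

KL divergence: D_KL(P||Q) = Σ p(x) log(p(x)/q(x))

Computing term by term:
  x=0: 2/7 × log_10[(2/7)/(1/4)] = 2/7 × 0.0580 = 0.0166
  x=1: 3/14 × log_10[(3/14)/(3/10)] = 3/14 × -0.1461 = -0.0313
  x=2: 3/7 × log_10[(3/7)/(1/4)] = 3/7 × 0.2341 = 0.1003
  x=3: 1/14 × log_10[(1/14)/(1/5)] = 1/14 × -0.4472 = -0.0319

D_KL(P||Q) = 0.0536 dits

Note: KL divergence is always non-negative and equals 0 iff P = Q.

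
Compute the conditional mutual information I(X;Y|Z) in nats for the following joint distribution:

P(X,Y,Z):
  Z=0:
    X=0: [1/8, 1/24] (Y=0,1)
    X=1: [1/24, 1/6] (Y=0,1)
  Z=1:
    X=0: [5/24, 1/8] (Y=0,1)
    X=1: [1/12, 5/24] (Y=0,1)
0.0964 nats

Conditional mutual information: I(X;Y|Z) = H(X|Z) + H(Y|Z) - H(X,Y|Z)

H(Z) = 0.6616
H(X,Z) = 1.3510 → H(X|Z) = 0.6894
H(Y,Z) = 1.3510 → H(Y|Z) = 0.6894
H(X,Y,Z) = 1.9440 → H(X,Y|Z) = 1.2824

I(X;Y|Z) = 0.6894 + 0.6894 - 1.2824 = 0.0964 nats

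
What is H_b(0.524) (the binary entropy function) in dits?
0.3005 dits

The binary entropy function is:
H(p) = -p log(p) - (1-p) log(1-p)

H(0.524) = -0.524 × log_10(0.524) - 0.476 × log_10(0.476)
H(0.524) = 0.3005 dits

Note: Binary entropy is maximized at p=0.5 (H=1 bit) and minimized at p=0 or p=1 (H=0).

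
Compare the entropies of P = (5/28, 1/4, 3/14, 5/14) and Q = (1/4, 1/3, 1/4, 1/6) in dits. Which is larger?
Q

Computing entropies in dits:
H(P) = 0.5872
H(Q) = 0.5898

Distribution Q has higher entropy.

Intuition: The distribution closer to uniform (more spread out) has higher entropy.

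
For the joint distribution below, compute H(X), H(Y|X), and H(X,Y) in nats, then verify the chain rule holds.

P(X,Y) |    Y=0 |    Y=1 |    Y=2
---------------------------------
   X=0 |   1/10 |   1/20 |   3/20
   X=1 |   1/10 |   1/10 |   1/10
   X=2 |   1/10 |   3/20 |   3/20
H(X,Y) = 2.1548, H(X) = 1.0889, H(Y|X) = 1.0659 (all in nats)

Chain rule: H(X,Y) = H(X) + H(Y|X)

Left side — joint entropy directly:
H(X,Y) = -Σ p(x,y) log p(x,y) = 2.1548 nats

Right side — compute H(Y|X) from the conditional distributions:
P(X) = (3/10, 3/10, 2/5), so H(X) = 1.0889 nats
H(Y|X) = Σ_x P(X=x) · H(Y|X=x):
  P(Y|X=0) = (1/3, 1/6, 1/2), H(Y|X=0) = 1.0114, weight P(X=0) = 3/10
  P(Y|X=1) = (1/3, 1/3, 1/3), H(Y|X=1) = 1.0986, weight P(X=1) = 3/10
  P(Y|X=2) = (1/4, 3/8, 3/8), H(Y|X=2) = 1.0822, weight P(X=2) = 2/5
H(Y|X) = 1.0659 nats

H(X) + H(Y|X) = 1.0889 + 1.0659 = 2.1548 nats

Both sides equal 2.1548 nats. ✓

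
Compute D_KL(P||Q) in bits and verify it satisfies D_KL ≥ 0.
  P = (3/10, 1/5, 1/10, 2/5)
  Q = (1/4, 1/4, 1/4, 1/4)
0.1536 bits

KL divergence satisfies the Gibbs inequality: D_KL(P||Q) ≥ 0 for all distributions P, Q.

D_KL(P||Q) = Σ p(x) log(p(x)/q(x))
Term by term:
  x=0: 3/10 × log_2[(3/10)/(1/4)] = 0.0789
  x=1: 1/5 × log_2[(1/5)/(1/4)] = -0.0644
  x=2: 1/10 × log_2[(1/10)/(1/4)] = -0.1322
  x=3: 2/5 × log_2[(2/5)/(1/4)] = 0.2712
D_KL(P||Q) = 0.1536 bits

D_KL(P||Q) = 0.1536 ≥ 0 ✓

This non-negativity is a fundamental property: relative entropy cannot be negative because it measures how different Q is from P.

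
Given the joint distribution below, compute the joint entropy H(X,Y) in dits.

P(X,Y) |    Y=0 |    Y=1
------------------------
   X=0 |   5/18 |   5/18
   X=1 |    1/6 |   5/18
0.5933 dits

Joint entropy is H(X,Y) = -Σ_{x,y} p(x,y) log p(x,y).

Summing over all non-zero entries:
H(X,Y) = -[5/18·log_10(5/18) + 5/18·log_10(5/18) + 1/6·log_10(1/6) + 5/18·log_10(5/18)]
H(X,Y) = 0.5933 dits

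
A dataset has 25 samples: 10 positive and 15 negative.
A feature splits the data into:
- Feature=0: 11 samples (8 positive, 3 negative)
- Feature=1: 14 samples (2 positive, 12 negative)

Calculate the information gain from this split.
0.2677 bits

Information Gain = H(Y) - H(Y|Feature)

Before split:
P(positive) = 10/25 = 0.4000
H(Y) = 0.9710 bits

After split:
Feature=0: H = 0.8454 bits (weight = 11/25)
Feature=1: H = 0.5917 bits (weight = 14/25)
H(Y|Feature) = (11/25)×0.8454 + (14/25)×0.5917 = 0.7033 bits

Information Gain = 0.9710 - 0.7033 = 0.2677 bits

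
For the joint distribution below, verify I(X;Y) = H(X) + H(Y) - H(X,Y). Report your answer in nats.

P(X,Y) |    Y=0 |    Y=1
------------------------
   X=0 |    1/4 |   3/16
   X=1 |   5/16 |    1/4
I(X;Y) = 0.0001 nats

Mutual information has multiple equivalent forms:
- I(X;Y) = H(X) - H(X|Y)
- I(X;Y) = H(Y) - H(Y|X)
- I(X;Y) = H(X) + H(Y) - H(X,Y)

Computing all quantities:
H(X) = 0.6853, H(Y) = 0.6853, H(X,Y) = 1.3705
H(X|Y) = 0.6852, H(Y|X) = 0.6852

Verification:
H(X) - H(X|Y) = 0.6853 - 0.6852 = 0.0001
H(Y) - H(Y|X) = 0.6853 - 0.6852 = 0.0001
H(X) + H(Y) - H(X,Y) = 0.6853 + 0.6853 - 1.3705 = 0.0001

All forms give I(X;Y) = 0.0001 nats. ✓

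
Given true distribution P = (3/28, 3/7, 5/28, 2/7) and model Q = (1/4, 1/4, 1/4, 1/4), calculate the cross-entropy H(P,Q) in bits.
2.0000 bits

Cross-entropy: H(P,Q) = -Σ p(x) log q(x)

Alternatively: H(P,Q) = H(P) + D_KL(P||Q)
H(P) = 1.8294 bits
D_KL(P||Q) = 0.1706 bits

H(P,Q) = 1.8294 + 0.1706 = 2.0000 bits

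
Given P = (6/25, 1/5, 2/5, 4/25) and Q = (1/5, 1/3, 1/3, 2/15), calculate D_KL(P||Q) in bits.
0.0630 bits

KL divergence: D_KL(P||Q) = Σ p(x) log(p(x)/q(x))

Computing term by term:
  x=0: 6/25 × log_2[(6/25)/(1/5)] = 6/25 × 0.2630 = 0.0631
  x=1: 1/5 × log_2[(1/5)/(1/3)] = 1/5 × -0.7370 = -0.1474
  x=2: 2/5 × log_2[(2/5)/(1/3)] = 2/5 × 0.2630 = 0.1052
  x=3: 4/25 × log_2[(4/25)/(2/15)] = 4/25 × 0.2630 = 0.0421

D_KL(P||Q) = 0.0630 bits

Note: KL divergence is always non-negative and equals 0 iff P = Q.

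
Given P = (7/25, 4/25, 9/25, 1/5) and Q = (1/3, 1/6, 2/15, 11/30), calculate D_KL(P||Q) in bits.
0.2611 bits

KL divergence: D_KL(P||Q) = Σ p(x) log(p(x)/q(x))

Computing term by term:
  x=0: 7/25 × log_2[(7/25)/(1/3)] = 7/25 × -0.2515 = -0.0704
  x=1: 4/25 × log_2[(4/25)/(1/6)] = 4/25 × -0.0589 = -0.0094
  x=2: 9/25 × log_2[(9/25)/(2/15)] = 9/25 × 1.4330 = 0.5159
  x=3: 1/5 × log_2[(1/5)/(11/30)] = 1/5 × -0.8745 = -0.1749

D_KL(P||Q) = 0.2611 bits

Note: KL divergence is always non-negative and equals 0 iff P = Q.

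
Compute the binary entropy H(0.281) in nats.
0.5939 nats

The binary entropy function is:
H(p) = -p log(p) - (1-p) log(1-p)

H(0.281) = -0.281 × log_e(0.281) - 0.719 × log_e(0.719)
H(0.281) = 0.5939 nats

Note: Binary entropy is maximized at p=0.5 (H=1 bit) and minimized at p=0 or p=1 (H=0).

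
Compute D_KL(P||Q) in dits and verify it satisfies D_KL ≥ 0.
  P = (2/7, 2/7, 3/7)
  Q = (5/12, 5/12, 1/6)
0.0822 dits

KL divergence satisfies the Gibbs inequality: D_KL(P||Q) ≥ 0 for all distributions P, Q.

D_KL(P||Q) = Σ p(x) log(p(x)/q(x))
Term by term:
  x=0: 2/7 × log_10[(2/7)/(5/12)] = -0.0468
  x=1: 2/7 × log_10[(2/7)/(5/12)] = -0.0468
  x=2: 3/7 × log_10[(3/7)/(1/6)] = 0.1758
D_KL(P||Q) = 0.0822 dits

D_KL(P||Q) = 0.0822 ≥ 0 ✓

This non-negativity is a fundamental property: relative entropy cannot be negative because it measures how different Q is from P.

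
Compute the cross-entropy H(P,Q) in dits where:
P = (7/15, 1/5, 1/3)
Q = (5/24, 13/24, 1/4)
0.5719 dits

Cross-entropy: H(P,Q) = -Σ p(x) log q(x)

Alternatively: H(P,Q) = H(P) + D_KL(P||Q)
H(P) = 0.4533 dits
D_KL(P||Q) = 0.1186 dits

H(P,Q) = 0.4533 + 0.1186 = 0.5719 dits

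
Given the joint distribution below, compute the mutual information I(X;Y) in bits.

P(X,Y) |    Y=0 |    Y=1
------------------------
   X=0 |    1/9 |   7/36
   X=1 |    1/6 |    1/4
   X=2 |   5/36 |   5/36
0.0086 bits

Mutual information: I(X;Y) = H(X) + H(Y) - H(X,Y)

Marginals:
P(X) = (11/36, 5/12, 5/18), H(X) = 1.5622 bits
P(Y) = (5/12, 7/12), H(Y) = 0.9799 bits

Joint entropy: H(X,Y) = 2.5335 bits

I(X;Y) = 1.5622 + 0.9799 - 2.5335 = 0.0086 bits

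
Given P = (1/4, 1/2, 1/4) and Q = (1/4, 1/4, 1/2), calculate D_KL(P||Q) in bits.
0.2500 bits

KL divergence: D_KL(P||Q) = Σ p(x) log(p(x)/q(x))

Computing term by term:
  x=0: 1/4 × log_2[(1/4)/(1/4)] = 1/4 × 0.0000 = 0.0000
  x=1: 1/2 × log_2[(1/2)/(1/4)] = 1/2 × 1.0000 = 0.5000
  x=2: 1/4 × log_2[(1/4)/(1/2)] = 1/4 × -1.0000 = -0.2500

D_KL(P||Q) = 0.2500 bits

Note: KL divergence is always non-negative and equals 0 iff P = Q.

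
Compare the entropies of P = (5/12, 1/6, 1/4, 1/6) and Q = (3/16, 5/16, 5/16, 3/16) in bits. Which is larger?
Q

Computing entropies in bits:
H(P) = 1.8879
H(Q) = 1.9544

Distribution Q has higher entropy.

Intuition: The distribution closer to uniform (more spread out) has higher entropy.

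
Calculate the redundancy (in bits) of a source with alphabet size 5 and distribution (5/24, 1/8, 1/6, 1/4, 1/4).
0.0446 bits

Redundancy measures how far a source is from maximum entropy:
R = H_max - H(X)

Maximum entropy for 5 symbols: H_max = log_2(5) = 2.3219 bits
Actual entropy: H(X) = 2.2773 bits
Redundancy: R = 2.3219 - 2.2773 = 0.0446 bits

This redundancy represents potential for compression: the source could be compressed by 0.0446 bits per symbol.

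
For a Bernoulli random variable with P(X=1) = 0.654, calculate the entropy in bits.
0.9304 bits

The binary entropy function is:
H(p) = -p log(p) - (1-p) log(1-p)

H(0.654) = -0.654 × log_2(0.654) - 0.346 × log_2(0.346)
H(0.654) = 0.9304 bits

Note: Binary entropy is maximized at p=0.5 (H=1 bit) and minimized at p=0 or p=1 (H=0).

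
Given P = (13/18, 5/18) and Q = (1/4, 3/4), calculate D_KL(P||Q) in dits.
0.2129 dits

KL divergence: D_KL(P||Q) = Σ p(x) log(p(x)/q(x))

Computing term by term:
  x=0: 13/18 × log_10[(13/18)/(1/4)] = 13/18 × 0.4607 = 0.3328
  x=1: 5/18 × log_10[(5/18)/(3/4)] = 5/18 × -0.4314 = -0.1198

D_KL(P||Q) = 0.2129 dits

Note: KL divergence is always non-negative and equals 0 iff P = Q.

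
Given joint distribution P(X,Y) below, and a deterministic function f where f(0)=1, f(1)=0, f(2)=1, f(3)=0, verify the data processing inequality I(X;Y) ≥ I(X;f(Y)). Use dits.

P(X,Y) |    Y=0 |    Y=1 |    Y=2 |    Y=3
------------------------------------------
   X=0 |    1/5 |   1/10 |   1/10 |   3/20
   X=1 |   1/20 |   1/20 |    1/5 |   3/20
I(X;Y) = 0.0298, I(X;f(Y)) = 0.0000, inequality holds: 0.0298 ≥ 0.0000

Data Processing Inequality: For any Markov chain X → Y → Z, we have I(X;Y) ≥ I(X;Z).

Here Z = f(Y) is a deterministic function of Y, forming X → Y → Z.

Original I(X;Y) = 0.0298 dits

After applying f:
P(X,Z) where Z=f(Y):
- P(X,Z=0) = P(X,Y=1) + P(X,Y=3)
- P(X,Z=1) = P(X,Y=0) + P(X,Y=2)

I(X;Z) = I(X;f(Y)) = 0.0000 dits

Verification: 0.0298 ≥ 0.0000 ✓

Information cannot be created by processing; the function f can only lose information about X.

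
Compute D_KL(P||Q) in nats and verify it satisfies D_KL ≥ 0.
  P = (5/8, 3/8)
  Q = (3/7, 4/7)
0.0779 nats

KL divergence satisfies the Gibbs inequality: D_KL(P||Q) ≥ 0 for all distributions P, Q.

D_KL(P||Q) = Σ p(x) log(p(x)/q(x))
Term by term:
  x=0: 5/8 × log_e[(5/8)/(3/7)] = 0.2358
  x=1: 3/8 × log_e[(3/8)/(4/7)] = -0.1580
D_KL(P||Q) = 0.0779 nats

D_KL(P||Q) = 0.0779 ≥ 0 ✓

This non-negativity is a fundamental property: relative entropy cannot be negative because it measures how different Q is from P.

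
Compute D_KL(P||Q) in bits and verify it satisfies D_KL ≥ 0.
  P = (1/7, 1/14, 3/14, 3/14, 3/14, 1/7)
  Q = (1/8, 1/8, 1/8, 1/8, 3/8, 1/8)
0.1576 bits

KL divergence satisfies the Gibbs inequality: D_KL(P||Q) ≥ 0 for all distributions P, Q.

D_KL(P||Q) = Σ p(x) log(p(x)/q(x))
Term by term:
  x=0: 1/7 × log_2[(1/7)/(1/8)] = 0.0275
  x=1: 1/14 × log_2[(1/14)/(1/8)] = -0.0577
  x=2: 3/14 × log_2[(3/14)/(1/8)] = 0.1666
  x=3: 3/14 × log_2[(3/14)/(1/8)] = 0.1666
  x=4: 3/14 × log_2[(3/14)/(3/8)] = -0.1730
  x=5: 1/7 × log_2[(1/7)/(1/8)] = 0.0275
D_KL(P||Q) = 0.1576 bits

D_KL(P||Q) = 0.1576 ≥ 0 ✓

This non-negativity is a fundamental property: relative entropy cannot be negative because it measures how different Q is from P.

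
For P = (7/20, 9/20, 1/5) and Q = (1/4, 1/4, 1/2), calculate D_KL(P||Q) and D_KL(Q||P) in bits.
D_KL(P||Q) = 0.2871, D_KL(Q||P) = 0.3276

KL divergence is not symmetric: D_KL(P||Q) ≠ D_KL(Q||P) in general.

D_KL(P||Q) = 0.2871 bits
D_KL(Q||P) = 0.3276 bits

No, they are not equal!

This asymmetry is why KL divergence is not a true distance metric.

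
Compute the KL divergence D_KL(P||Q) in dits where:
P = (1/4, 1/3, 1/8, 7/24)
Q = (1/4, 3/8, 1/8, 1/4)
0.0025 dits

KL divergence: D_KL(P||Q) = Σ p(x) log(p(x)/q(x))

Computing term by term:
  x=0: 1/4 × log_10[(1/4)/(1/4)] = 1/4 × 0.0000 = 0.0000
  x=1: 1/3 × log_10[(1/3)/(3/8)] = 1/3 × -0.0512 = -0.0171
  x=2: 1/8 × log_10[(1/8)/(1/8)] = 1/8 × 0.0000 = 0.0000
  x=3: 7/24 × log_10[(7/24)/(1/4)] = 7/24 × 0.0669 = 0.0195

D_KL(P||Q) = 0.0025 dits

Note: KL divergence is always non-negative and equals 0 iff P = Q.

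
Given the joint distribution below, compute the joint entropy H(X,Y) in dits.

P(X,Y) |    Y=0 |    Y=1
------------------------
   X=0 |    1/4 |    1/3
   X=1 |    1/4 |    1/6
0.5898 dits

Joint entropy is H(X,Y) = -Σ_{x,y} p(x,y) log p(x,y).

Summing over all non-zero entries:
H(X,Y) = -[1/4·log_10(1/4) + 1/3·log_10(1/3) + 1/4·log_10(1/4) + 1/6·log_10(1/6)]
H(X,Y) = 0.5898 dits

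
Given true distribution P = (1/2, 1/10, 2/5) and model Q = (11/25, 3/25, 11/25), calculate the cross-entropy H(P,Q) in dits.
0.4130 dits

Cross-entropy: H(P,Q) = -Σ p(x) log q(x)

Alternatively: H(P,Q) = H(P) + D_KL(P||Q)
H(P) = 0.4097 dits
D_KL(P||Q) = 0.0033 dits

H(P,Q) = 0.4097 + 0.0033 = 0.4130 dits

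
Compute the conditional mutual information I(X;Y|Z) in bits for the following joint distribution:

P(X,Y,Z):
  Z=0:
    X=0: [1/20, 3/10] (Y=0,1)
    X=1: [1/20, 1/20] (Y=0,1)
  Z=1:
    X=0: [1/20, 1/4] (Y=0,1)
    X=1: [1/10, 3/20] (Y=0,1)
0.0640 bits

Conditional mutual information: I(X;Y|Z) = H(X|Z) + H(Y|Z) - H(X,Y|Z)

H(Z) = 0.9928
H(X,Z) = 1.8834 → H(X|Z) = 0.8906
H(Y,Z) = 1.8016 → H(Y|Z) = 0.8088
H(X,Y,Z) = 2.6282 → H(X,Y|Z) = 1.6354

I(X;Y|Z) = 0.8906 + 0.8088 - 1.6354 = 0.0640 bits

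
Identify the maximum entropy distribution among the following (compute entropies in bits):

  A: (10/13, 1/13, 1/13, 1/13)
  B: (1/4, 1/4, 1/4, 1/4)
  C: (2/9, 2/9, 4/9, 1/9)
B

For a discrete distribution over n outcomes, entropy is maximized by the uniform distribution.

Computing entropies:
H(A) = 1.1451 bits
H(B) = 2.0000 bits
H(C) = 1.8366 bits

The uniform distribution (where all probabilities equal 1/4) achieves the maximum entropy of log_2(4) = 2.0000 bits.

Distribution B has the highest entropy.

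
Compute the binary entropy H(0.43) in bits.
0.9858 bits

The binary entropy function is:
H(p) = -p log(p) - (1-p) log(1-p)

H(0.43) = -0.43 × log_2(0.43) - 0.57 × log_2(0.57)
H(0.43) = 0.9858 bits

Note: Binary entropy is maximized at p=0.5 (H=1 bit) and minimized at p=0 or p=1 (H=0).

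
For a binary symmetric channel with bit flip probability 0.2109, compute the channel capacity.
0.2568 bits

For a binary symmetric channel (BSC) with error probability p:
Capacity C = 1 - H(p) bits per symbol

where H(p) = -p log₂(p) - (1-p) log₂(1-p) is the binary entropy function.

H(0.2109) = 0.7432 bits
C = 1 - 0.7432 = 0.2568 bits per symbol

This means we can reliably transmit up to 0.2568 bits of information per channel use.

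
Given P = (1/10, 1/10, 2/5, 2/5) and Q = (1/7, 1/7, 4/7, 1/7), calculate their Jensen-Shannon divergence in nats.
0.0431 nats

Jensen-Shannon divergence is:
JSD(P||Q) = 0.5 × D_KL(P||M) + 0.5 × D_KL(Q||M)
where M = 0.5 × (P + Q) is the mixture distribution.

M = 0.5 × (1/10, 1/10, 2/5, 2/5) + 0.5 × (1/7, 1/7, 4/7, 1/7) = (0.121429, 0.121429, 17/35, 0.271429)

D_KL(P||M) = 0.0386 nats
D_KL(Q||M) = 0.0476 nats

JSD(P||Q) = 0.5 × 0.0386 + 0.5 × 0.0476 = 0.0431 nats

Unlike KL divergence, JSD is symmetric and bounded: 0 ≤ JSD ≤ log(2).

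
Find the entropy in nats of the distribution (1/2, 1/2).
0.6931 nats

Shannon entropy is H(X) = -Σ p(x) log p(x).

For P = (1/2, 1/2):
H = -1/2 × log_e(1/2) -1/2 × log_e(1/2)
H = 0.6931 nats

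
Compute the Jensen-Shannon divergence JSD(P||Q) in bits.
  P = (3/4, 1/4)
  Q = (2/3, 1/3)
0.0061 bits

Jensen-Shannon divergence is:
JSD(P||Q) = 0.5 × D_KL(P||M) + 0.5 × D_KL(Q||M)
where M = 0.5 × (P + Q) is the mixture distribution.

M = 0.5 × (3/4, 1/4) + 0.5 × (2/3, 1/3) = (17/24, 7/24)

D_KL(P||M) = 0.0062 bits
D_KL(Q||M) = 0.0059 bits

JSD(P||Q) = 0.5 × 0.0062 + 0.5 × 0.0059 = 0.0061 bits

Unlike KL divergence, JSD is symmetric and bounded: 0 ≤ JSD ≤ log(2).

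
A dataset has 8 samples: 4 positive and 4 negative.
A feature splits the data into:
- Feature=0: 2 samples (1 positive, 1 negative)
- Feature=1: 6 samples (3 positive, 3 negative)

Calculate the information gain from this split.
0.0000 bits

Information Gain = H(Y) - H(Y|Feature)

Before split:
P(positive) = 4/8 = 0.5000
H(Y) = 1.0000 bits

After split:
Feature=0: H = 1.0000 bits (weight = 2/8)
Feature=1: H = 1.0000 bits (weight = 6/8)
H(Y|Feature) = (2/8)×1.0000 + (6/8)×1.0000 = 1.0000 bits

Information Gain = 1.0000 - 1.0000 = 0.0000 bits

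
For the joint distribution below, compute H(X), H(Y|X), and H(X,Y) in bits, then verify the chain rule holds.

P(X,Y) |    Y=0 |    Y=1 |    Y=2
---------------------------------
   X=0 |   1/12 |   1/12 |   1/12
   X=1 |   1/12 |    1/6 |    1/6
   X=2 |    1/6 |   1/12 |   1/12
H(X,Y) = 3.0850, H(X) = 1.5546, H(Y|X) = 1.5304 (all in bits)

Chain rule: H(X,Y) = H(X) + H(Y|X)

Left side — joint entropy directly:
H(X,Y) = -Σ p(x,y) log p(x,y) = 3.0850 bits

Right side — compute H(Y|X) from the conditional distributions:
P(X) = (1/4, 5/12, 1/3), so H(X) = 1.5546 bits
H(Y|X) = Σ_x P(X=x) · H(Y|X=x):
  P(Y|X=0) = (1/3, 1/3, 1/3), H(Y|X=0) = 1.5850, weight P(X=0) = 1/4
  P(Y|X=1) = (1/5, 2/5, 2/5), H(Y|X=1) = 1.5219, weight P(X=1) = 5/12
  P(Y|X=2) = (1/2, 1/4, 1/4), H(Y|X=2) = 1.5000, weight P(X=2) = 1/3
H(Y|X) = 1.5304 bits

H(X) + H(Y|X) = 1.5546 + 1.5304 = 3.0850 bits

Both sides equal 3.0850 bits. ✓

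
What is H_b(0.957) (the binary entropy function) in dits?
0.0770 dits

The binary entropy function is:
H(p) = -p log(p) - (1-p) log(1-p)

H(0.957) = -0.957 × log_10(0.957) - 0.043 × log_10(0.043)
H(0.957) = 0.0770 dits

Note: Binary entropy is maximized at p=0.5 (H=1 bit) and minimized at p=0 or p=1 (H=0).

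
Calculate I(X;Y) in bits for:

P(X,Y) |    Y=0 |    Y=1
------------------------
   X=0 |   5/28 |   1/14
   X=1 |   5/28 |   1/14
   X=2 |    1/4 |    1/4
0.0351 bits

Mutual information: I(X;Y) = H(X) + H(Y) - H(X,Y)

Marginals:
P(X) = (1/4, 1/4, 1/2), H(X) = 1.5000 bits
P(Y) = (17/28, 11/28), H(Y) = 0.9666 bits

Joint entropy: H(X,Y) = 2.4316 bits

I(X;Y) = 1.5000 + 0.9666 - 2.4316 = 0.0351 bits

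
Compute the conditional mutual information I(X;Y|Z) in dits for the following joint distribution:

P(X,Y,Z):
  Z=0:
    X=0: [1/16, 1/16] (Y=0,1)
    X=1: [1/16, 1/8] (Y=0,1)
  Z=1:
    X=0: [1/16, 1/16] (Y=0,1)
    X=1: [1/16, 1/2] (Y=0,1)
0.0206 dits

Conditional mutual information: I(X;Y|Z) = H(X|Z) + H(Y|Z) - H(X,Y|Z)

H(Z) = 0.2697
H(X,Z) = 0.5026 → H(X|Z) = 0.2329
H(Y,Z) = 0.5026 → H(Y|Z) = 0.2329
H(X,Y,Z) = 0.7149 → H(X,Y|Z) = 0.4452

I(X;Y|Z) = 0.2329 + 0.2329 - 0.4452 = 0.0206 dits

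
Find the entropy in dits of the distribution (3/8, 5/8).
0.2873 dits

Shannon entropy is H(X) = -Σ p(x) log p(x).

For P = (3/8, 5/8):
H = -3/8 × log_10(3/8) -5/8 × log_10(5/8)
H = 0.2873 dits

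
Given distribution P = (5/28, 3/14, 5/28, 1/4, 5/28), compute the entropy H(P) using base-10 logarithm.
0.6947 dits

Shannon entropy is H(X) = -Σ p(x) log p(x).

For P = (5/28, 3/14, 5/28, 1/4, 5/28):
H = -5/28 × log_10(5/28) -3/14 × log_10(3/14) -5/28 × log_10(5/28) -1/4 × log_10(1/4) -5/28 × log_10(5/28)
H = 0.6947 dits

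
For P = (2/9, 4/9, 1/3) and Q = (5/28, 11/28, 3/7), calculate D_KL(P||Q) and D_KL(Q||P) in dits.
D_KL(P||Q) = 0.0085, D_KL(Q||P) = 0.0088

KL divergence is not symmetric: D_KL(P||Q) ≠ D_KL(Q||P) in general.

D_KL(P||Q) = 0.0085 dits
D_KL(Q||P) = 0.0088 dits

No, they are not equal!

This asymmetry is why KL divergence is not a true distance metric.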